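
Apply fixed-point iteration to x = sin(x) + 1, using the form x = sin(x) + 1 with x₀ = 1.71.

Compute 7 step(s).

Equation: x = sin(x) + 1
Fixed-point form: x = sin(x) + 1
x₀ = 1.71

x_1 = g(1.710000) = 1.990327
x_2 = g(1.990327) = 1.913280
x_3 = g(1.913280) = 1.941923
x_4 = g(1.941923) = 1.931919
x_5 = g(1.931919) = 1.935501
x_6 = g(1.935501) = 1.934229
x_7 = g(1.934229) = 1.934682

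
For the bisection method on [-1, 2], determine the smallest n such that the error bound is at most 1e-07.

We need (b-a)/2^n ≤ 1e-07
(2 - (-1))/2^n ≤ 1e-07
3/2^n ≤ 1e-07
2^n ≥ 30000000
n ≥ log₂(30000000) = 24.84
n ≥ 25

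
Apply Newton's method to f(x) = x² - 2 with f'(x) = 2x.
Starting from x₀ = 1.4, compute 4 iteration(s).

f(x) = x² - 2
f'(x) = 2x
x₀ = 1.4

Newton-Raphson formula: x_{n+1} = x_n - f(x_n)/f'(x_n)

Iteration 1:
  f(1.400000) = -0.040000
  f'(1.400000) = 2.800000
  x_1 = 1.400000 - (-0.040000)/2.800000 = 1.414286
Iteration 2:
  f(1.414286) = 0.000204
  f'(1.414286) = 2.828571
  x_2 = 1.414286 - 0.000204/2.828571 = 1.414214
Iteration 3:
  f(1.414214) = 0.000000
  f'(1.414214) = 2.828427
  x_3 = 1.414214 - 0.000000/2.828427 = 1.414214
Iteration 4:
  f(1.414214) = 0.000000
  f'(1.414214) = 2.828427
  x_4 = 1.414214 - 0.000000/2.828427 = 1.414214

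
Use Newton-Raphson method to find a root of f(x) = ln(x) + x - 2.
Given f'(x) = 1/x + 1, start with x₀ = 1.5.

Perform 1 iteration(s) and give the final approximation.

f(x) = ln(x) + x - 2
f'(x) = 1/x + 1
x₀ = 1.5

Newton-Raphson formula: x_{n+1} = x_n - f(x_n)/f'(x_n)

Iteration 1:
  f(1.500000) = -0.094535
  f'(1.500000) = 1.666667
  x_1 = 1.500000 - (-0.094535)/1.666667 = 1.556721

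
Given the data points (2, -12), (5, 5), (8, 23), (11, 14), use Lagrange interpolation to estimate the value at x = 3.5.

Lagrange interpolation formula:
P(x) = Σ yᵢ × Lᵢ(x)
where Lᵢ(x) = Π_{j≠i} (x - xⱼ)/(xᵢ - xⱼ)

L_0(3.5) = (3.5 - 5)/(2 - 5) × (3.5 - 8)/(2 - 8) × (3.5 - 11)/(2 - 11) = 0.312500
L_1(3.5) = (3.5 - 2)/(5 - 2) × (3.5 - 8)/(5 - 8) × (3.5 - 11)/(5 - 11) = 0.937500
L_2(3.5) = (3.5 - 2)/(8 - 2) × (3.5 - 5)/(8 - 5) × (3.5 - 11)/(8 - 11) = -0.312500
L_3(3.5) = (3.5 - 2)/(11 - 2) × (3.5 - 5)/(11 - 5) × (3.5 - 8)/(11 - 8) = 0.062500

P(3.5) = (-12)×L_0(3.5) + 5×L_1(3.5) + 23×L_2(3.5) + 14×L_3(3.5)
P(3.5) = -5.375000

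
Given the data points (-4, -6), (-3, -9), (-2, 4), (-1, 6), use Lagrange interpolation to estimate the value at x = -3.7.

Lagrange interpolation formula:
P(x) = Σ yᵢ × Lᵢ(x)
where Lᵢ(x) = Π_{j≠i} (x - xⱼ)/(xᵢ - xⱼ)

L_0(-3.7) = (-3.7 - (-3))/(-4 - (-3)) × (-3.7 - (-2))/(-4 - (-2)) × (-3.7 - (-1))/(-4 - (-1)) = 0.535500
L_1(-3.7) = (-3.7 - (-4))/(-3 - (-4)) × (-3.7 - (-2))/(-3 - (-2)) × (-3.7 - (-1))/(-3 - (-1)) = 0.688500
L_2(-3.7) = (-3.7 - (-4))/(-2 - (-4)) × (-3.7 - (-3))/(-2 - (-3)) × (-3.7 - (-1))/(-2 - (-1)) = -0.283500
L_3(-3.7) = (-3.7 - (-4))/(-1 - (-4)) × (-3.7 - (-3))/(-1 - (-3)) × (-3.7 - (-2))/(-1 - (-2)) = 0.059500

P(-3.7) = (-6)×L_0(-3.7) + (-9)×L_1(-3.7) + 4×L_2(-3.7) + 6×L_3(-3.7)
P(-3.7) = -10.186500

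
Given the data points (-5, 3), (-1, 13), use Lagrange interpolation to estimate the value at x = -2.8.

Lagrange interpolation formula:
P(x) = Σ yᵢ × Lᵢ(x)
where Lᵢ(x) = Π_{j≠i} (x - xⱼ)/(xᵢ - xⱼ)

L_0(-2.8) = (-2.8 - (-1))/(-5 - (-1)) = 0.450000
L_1(-2.8) = (-2.8 - (-5))/(-1 - (-5)) = 0.550000

P(-2.8) = 3×L_0(-2.8) + 13×L_1(-2.8)
P(-2.8) = 8.500000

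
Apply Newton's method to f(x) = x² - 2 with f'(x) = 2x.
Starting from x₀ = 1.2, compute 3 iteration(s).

f(x) = x² - 2
f'(x) = 2x
x₀ = 1.2

Newton-Raphson formula: x_{n+1} = x_n - f(x_n)/f'(x_n)

Iteration 1:
  f(1.200000) = -0.560000
  f'(1.200000) = 2.400000
  x_1 = 1.200000 - (-0.560000)/2.400000 = 1.433333
Iteration 2:
  f(1.433333) = 0.054444
  f'(1.433333) = 2.866667
  x_2 = 1.433333 - 0.054444/2.866667 = 1.414341
Iteration 3:
  f(1.414341) = 0.000361
  f'(1.414341) = 2.828682
  x_3 = 1.414341 - 0.000361/2.828682 = 1.414214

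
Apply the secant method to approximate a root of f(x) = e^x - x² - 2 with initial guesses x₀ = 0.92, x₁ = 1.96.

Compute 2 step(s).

f(x) = e^x - x² - 2
x₀ = 0.92, x₁ = 1.96

Secant formula: x_{n+1} = x_n - f(x_n)(x_n - x_{n-1})/(f(x_n) - f(x_{n-1}))

Iteration 1:
  f(0.920000) = -0.337110
  f(1.960000) = 1.257727
  x_2 = 1.960000 - 1.257727×(1.960000 - 0.920000)/(1.257727 - (-0.337110))
       = 1.139831
Iteration 2:
  f(1.960000) = 1.257727
  f(1.139831) = -0.172975
  x_3 = 1.139831 - (-0.172975)×(1.139831 - 1.960000)/(-0.172975 - 1.257727)
       = 1.238991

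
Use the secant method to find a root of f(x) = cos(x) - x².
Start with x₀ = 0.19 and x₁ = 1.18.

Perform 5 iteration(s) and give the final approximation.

f(x) = cos(x) - x²
x₀ = 0.19, x₁ = 1.18

Secant formula: x_{n+1} = x_n - f(x_n)(x_n - x_{n-1})/(f(x_n) - f(x_{n-1}))

Iteration 1:
  f(0.190000) = 0.945904
  f(1.180000) = -1.011475
  x_2 = 1.180000 - (-1.011475)×(1.180000 - 0.190000)/(-1.011475 - 0.945904)
       = 0.668418
Iteration 2:
  f(1.180000) = -1.011475
  f(0.668418) = 0.338021
  x_3 = 0.668418 - 0.338021×(0.668418 - 1.180000)/(0.338021 - (-1.011475))
       = 0.796559
Iteration 3:
  f(0.668418) = 0.338021
  f(0.796559) = 0.064666
  x_4 = 0.796559 - 0.064666×(0.796559 - 0.668418)/(0.064666 - 0.338021)
       = 0.826872
Iteration 4:
  f(0.796559) = 0.064666
  f(0.826872) = -0.006537
  x_5 = 0.826872 - (-0.006537)×(0.826872 - 0.796559)/(-0.006537 - 0.064666)
       = 0.824089
Iteration 5:
  f(0.826872) = -0.006537
  f(0.824089) = 0.000103
  x_6 = 0.824089 - 0.000103×(0.824089 - 0.826872)/(0.000103 - (-0.006537))
       = 0.824132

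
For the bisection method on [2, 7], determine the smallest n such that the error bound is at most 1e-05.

We need (b-a)/2^n ≤ 1e-05
(7 - 2)/2^n ≤ 1e-05
5/2^n ≤ 1e-05
2^n ≥ 500000
n ≥ log₂(500000) = 18.93
n ≥ 19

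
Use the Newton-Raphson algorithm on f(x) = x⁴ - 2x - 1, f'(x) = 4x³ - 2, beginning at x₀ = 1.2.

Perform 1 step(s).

f(x) = x⁴ - 2x - 1
f'(x) = 4x³ - 2
x₀ = 1.2

Newton-Raphson formula: x_{n+1} = x_n - f(x_n)/f'(x_n)

Iteration 1:
  f(1.200000) = -1.326400
  f'(1.200000) = 4.912000
  x_1 = 1.200000 - (-1.326400)/4.912000 = 1.470033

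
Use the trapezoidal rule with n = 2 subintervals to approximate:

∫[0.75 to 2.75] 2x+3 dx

f(x) = 2x+3
a = 0.75, b = 2.75, n = 2
h = (b - a)/n = 1.000000

Trapezoidal rule: (h/2)[f(x₀) + 2f(x₁) + 2f(x₂) + ... + f(xₙ)]

x_0 = 0.7500, f(x_0) = 4.500000, coefficient = 1
x_1 = 1.7500, f(x_1) = 6.500000, coefficient = 2
x_2 = 2.7500, f(x_2) = 8.500000, coefficient = 1

I ≈ (1.000000/2) × 26.000000 = 13.000000
Exact value: 13.000000
Error: 0.000000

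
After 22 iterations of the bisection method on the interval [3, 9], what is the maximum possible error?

Bisection error bound: |error| ≤ (b-a)/2^n
|error| ≤ (9 - 3)/2^22 = 6/2^22
|error| ≤ 0.0000014305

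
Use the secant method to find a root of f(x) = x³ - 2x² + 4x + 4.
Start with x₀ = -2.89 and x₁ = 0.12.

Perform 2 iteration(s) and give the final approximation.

f(x) = x³ - 2x² + 4x + 4
x₀ = -2.89, x₁ = 0.12

Secant formula: x_{n+1} = x_n - f(x_n)(x_n - x_{n-1})/(f(x_n) - f(x_{n-1}))

Iteration 1:
  f(-2.890000) = -48.401769
  f(0.120000) = 4.452928
  x_2 = 0.120000 - 4.452928×(0.120000 - (-2.890000))/(4.452928 - (-48.401769))
       = -0.133588
Iteration 2:
  f(0.120000) = 4.452928
  f(-0.133588) = 3.427573
  x_3 = -0.133588 - 3.427573×(-0.133588 - 0.120000)/(3.427573 - 4.452928)
       = -0.981286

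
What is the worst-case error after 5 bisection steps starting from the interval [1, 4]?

Bisection error bound: |error| ≤ (b-a)/2^n
|error| ≤ (4 - 1)/2^5 = 3/2^5
|error| ≤ 0.0937500000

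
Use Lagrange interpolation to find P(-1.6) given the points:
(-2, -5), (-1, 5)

Lagrange interpolation formula:
P(x) = Σ yᵢ × Lᵢ(x)
where Lᵢ(x) = Π_{j≠i} (x - xⱼ)/(xᵢ - xⱼ)

L_0(-1.6) = (-1.6 - (-1))/(-2 - (-1)) = 0.600000
L_1(-1.6) = (-1.6 - (-2))/(-1 - (-2)) = 0.400000

P(-1.6) = (-5)×L_0(-1.6) + 5×L_1(-1.6)
P(-1.6) = -1.000000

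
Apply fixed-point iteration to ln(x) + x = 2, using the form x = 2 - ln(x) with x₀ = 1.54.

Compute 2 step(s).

Equation: ln(x) + x = 2
Fixed-point form: x = 2 - ln(x)
x₀ = 1.54

x_1 = g(1.540000) = 1.568218
x_2 = g(1.568218) = 1.550060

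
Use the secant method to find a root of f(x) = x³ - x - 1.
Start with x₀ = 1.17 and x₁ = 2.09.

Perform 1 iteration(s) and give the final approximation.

f(x) = x³ - x - 1
x₀ = 1.17, x₁ = 2.09

Secant formula: x_{n+1} = x_n - f(x_n)(x_n - x_{n-1})/(f(x_n) - f(x_{n-1}))

Iteration 1:
  f(1.170000) = -0.568387
  f(2.090000) = 6.039329
  x_2 = 2.090000 - 6.039329×(2.090000 - 1.170000)/(6.039329 - (-0.568387))
       = 1.249137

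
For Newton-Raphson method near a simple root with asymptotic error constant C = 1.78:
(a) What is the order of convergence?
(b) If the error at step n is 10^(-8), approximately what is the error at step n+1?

(a) Newton-Raphson has quadratic (order 2) convergence near simple roots.
    This means |e_{n+1}| ≈ C|e_n|².

(b) With |e_n| = 10^(-8) and C = 1.78:
    |e_{n+1}| ≈ 1.78 × (10^(-8))² = 1.78 × 10^(-16)

(a) 2 (quadratic); (b) |e_{n+1}| ≈ 1.780e-16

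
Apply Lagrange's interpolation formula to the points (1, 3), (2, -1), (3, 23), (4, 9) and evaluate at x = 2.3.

Lagrange interpolation formula:
P(x) = Σ yᵢ × Lᵢ(x)
where Lᵢ(x) = Π_{j≠i} (x - xⱼ)/(xᵢ - xⱼ)

L_0(2.3) = (2.3 - 2)/(1 - 2) × (2.3 - 3)/(1 - 3) × (2.3 - 4)/(1 - 4) = -0.059500
L_1(2.3) = (2.3 - 1)/(2 - 1) × (2.3 - 3)/(2 - 3) × (2.3 - 4)/(2 - 4) = 0.773500
L_2(2.3) = (2.3 - 1)/(3 - 1) × (2.3 - 2)/(3 - 2) × (2.3 - 4)/(3 - 4) = 0.331500
L_3(2.3) = (2.3 - 1)/(4 - 1) × (2.3 - 2)/(4 - 2) × (2.3 - 3)/(4 - 3) = -0.045500

P(2.3) = 3×L_0(2.3) + (-1)×L_1(2.3) + 23×L_2(2.3) + 9×L_3(2.3)
P(2.3) = 6.263000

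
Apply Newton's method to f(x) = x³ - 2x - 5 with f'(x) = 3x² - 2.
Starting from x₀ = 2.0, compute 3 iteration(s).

f(x) = x³ - 2x - 5
f'(x) = 3x² - 2
x₀ = 2.0

Newton-Raphson formula: x_{n+1} = x_n - f(x_n)/f'(x_n)

Iteration 1:
  f(2.000000) = -1.000000
  f'(2.000000) = 10.000000
  x_1 = 2.000000 - (-1.000000)/10.000000 = 2.100000
Iteration 2:
  f(2.100000) = 0.061000
  f'(2.100000) = 11.230000
  x_2 = 2.100000 - 0.061000/11.230000 = 2.094568
Iteration 3:
  f(2.094568) = 0.000186
  f'(2.094568) = 11.161647
  x_3 = 2.094568 - 0.000186/11.161647 = 2.094551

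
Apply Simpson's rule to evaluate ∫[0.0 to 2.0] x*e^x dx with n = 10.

f(x) = x*e^x
a = 0.0, b = 2.0, n = 10
h = (b - a)/n = 0.200000

Simpson's rule: (h/3)[f(x₀) + 4f(x₁) + 2f(x₂) + ... + f(xₙ)]

x_0 = 0.0000, f(x_0) = 0.000000, coefficient = 1
x_1 = 0.2000, f(x_1) = 0.244281, coefficient = 4
x_2 = 0.4000, f(x_2) = 0.596730, coefficient = 2
x_3 = 0.6000, f(x_3) = 1.093271, coefficient = 4
x_4 = 0.8000, f(x_4) = 1.780433, coefficient = 2
x_5 = 1.0000, f(x_5) = 2.718282, coefficient = 4
x_6 = 1.2000, f(x_6) = 3.984140, coefficient = 2
x_7 = 1.4000, f(x_7) = 5.677280, coefficient = 4
x_8 = 1.6000, f(x_8) = 7.924852, coefficient = 2
x_9 = 1.8000, f(x_9) = 10.889365, coefficient = 4
x_10 = 2.0000, f(x_10) = 14.778112, coefficient = 1

I ≈ (0.200000/3) × 125.840338 = 8.389356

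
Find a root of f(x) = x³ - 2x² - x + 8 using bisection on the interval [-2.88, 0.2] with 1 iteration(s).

f(x) = x³ - 2x² - x + 8
Initial interval: [-2.88, 0.2]

Iteration 1:
  c_1 = (-2.880000 + 0.200000)/2 = -1.340000
  f(c_1) = f(-1.340000) = 3.342696
  f(a) × f(c) < 0, new interval: [-2.880000, -1.340000]

After 1 iteration(s), the approximation is c_1 = -1.340000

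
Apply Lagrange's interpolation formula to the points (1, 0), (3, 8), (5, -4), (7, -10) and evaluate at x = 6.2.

Lagrange interpolation formula:
P(x) = Σ yᵢ × Lᵢ(x)
where Lᵢ(x) = Π_{j≠i} (x - xⱼ)/(xᵢ - xⱼ)

L_0(6.2) = (6.2 - 3)/(1 - 3) × (6.2 - 5)/(1 - 5) × (6.2 - 7)/(1 - 7) = 0.064000
L_1(6.2) = (6.2 - 1)/(3 - 1) × (6.2 - 5)/(3 - 5) × (6.2 - 7)/(3 - 7) = -0.312000
L_2(6.2) = (6.2 - 1)/(5 - 1) × (6.2 - 3)/(5 - 3) × (6.2 - 7)/(5 - 7) = 0.832000
L_3(6.2) = (6.2 - 1)/(7 - 1) × (6.2 - 3)/(7 - 3) × (6.2 - 5)/(7 - 5) = 0.416000

P(6.2) = 0×L_0(6.2) + 8×L_1(6.2) + (-4)×L_2(6.2) + (-10)×L_3(6.2)
P(6.2) = -9.984000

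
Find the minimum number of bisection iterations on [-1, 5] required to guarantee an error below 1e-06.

We need (b-a)/2^n ≤ 1e-06
(5 - (-1))/2^n ≤ 1e-06
6/2^n ≤ 1e-06
2^n ≥ 6000000
n ≥ log₂(6000000) = 22.52
n ≥ 23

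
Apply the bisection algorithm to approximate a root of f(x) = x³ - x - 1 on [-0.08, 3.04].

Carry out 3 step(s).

f(x) = x³ - x - 1
Initial interval: [-0.08, 3.04]

Iteration 1:
  c_1 = (-0.080000 + 3.040000)/2 = 1.480000
  f(c_1) = f(1.480000) = 0.761792
  f(a) × f(c) < 0, new interval: [-0.080000, 1.480000]
Iteration 2:
  c_2 = (-0.080000 + 1.480000)/2 = 0.700000
  f(c_2) = f(0.700000) = -1.357000
  f(a) × f(c) ≥ 0, new interval: [0.700000, 1.480000]
Iteration 3:
  c_3 = (0.700000 + 1.480000)/2 = 1.090000
  f(c_3) = f(1.090000) = -0.794971
  f(a) × f(c) ≥ 0, new interval: [1.090000, 1.480000]

After 3 iteration(s), the approximation is c_3 = 1.090000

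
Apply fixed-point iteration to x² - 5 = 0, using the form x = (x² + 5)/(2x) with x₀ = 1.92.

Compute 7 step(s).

Equation: x² - 5 = 0
Fixed-point form: x = (x² + 5)/(2x)
x₀ = 1.92

x_1 = g(1.920000) = 2.262083
x_2 = g(2.262083) = 2.236218
x_3 = g(2.236218) = 2.236068
x_4 = g(2.236068) = 2.236068
x_5 = g(2.236068) = 2.236068
x_6 = g(2.236068) = 2.236068
x_7 = g(2.236068) = 2.236068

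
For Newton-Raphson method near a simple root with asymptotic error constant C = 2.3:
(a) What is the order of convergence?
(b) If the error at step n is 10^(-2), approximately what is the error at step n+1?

(a) Newton-Raphson has quadratic (order 2) convergence near simple roots.
    This means |e_{n+1}| ≈ C|e_n|².

(b) With |e_n| = 10^(-2) and C = 2.3:
    |e_{n+1}| ≈ 2.3 × (10^(-2))² = 2.3 × 10^(-4)

(a) 2 (quadratic); (b) |e_{n+1}| ≈ 2.300e-04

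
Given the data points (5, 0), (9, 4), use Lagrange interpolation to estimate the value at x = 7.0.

Lagrange interpolation formula:
P(x) = Σ yᵢ × Lᵢ(x)
where Lᵢ(x) = Π_{j≠i} (x - xⱼ)/(xᵢ - xⱼ)

L_0(7.0) = (7.0 - 9)/(5 - 9) = 0.500000
L_1(7.0) = (7.0 - 5)/(9 - 5) = 0.500000

P(7.0) = 0×L_0(7.0) + 4×L_1(7.0)
P(7.0) = 2.000000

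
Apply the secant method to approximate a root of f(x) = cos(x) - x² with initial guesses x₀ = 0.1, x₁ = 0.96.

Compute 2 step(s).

f(x) = cos(x) - x²
x₀ = 0.1, x₁ = 0.96

Secant formula: x_{n+1} = x_n - f(x_n)(x_n - x_{n-1})/(f(x_n) - f(x_{n-1}))

Iteration 1:
  f(0.100000) = 0.985004
  f(0.960000) = -0.348080
  x_2 = 0.960000 - (-0.348080)×(0.960000 - 0.100000)/(-0.348080 - 0.985004)
       = 0.735446
Iteration 2:
  f(0.960000) = -0.348080
  f(0.735446) = 0.200650
  x_3 = 0.735446 - 0.200650×(0.735446 - 0.960000)/(0.200650 - (-0.348080))
       = 0.817557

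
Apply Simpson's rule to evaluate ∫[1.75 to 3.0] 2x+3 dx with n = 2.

f(x) = 2x+3
a = 1.75, b = 3.0, n = 2
h = (b - a)/n = 0.625000

Simpson's rule: (h/3)[f(x₀) + 4f(x₁) + 2f(x₂) + ... + f(xₙ)]

x_0 = 1.7500, f(x_0) = 6.500000, coefficient = 1
x_1 = 2.3750, f(x_1) = 7.750000, coefficient = 4
x_2 = 3.0000, f(x_2) = 9.000000, coefficient = 1

I ≈ (0.625000/3) × 46.500000 = 9.687500
Exact value: 9.687500
Error: 0.000000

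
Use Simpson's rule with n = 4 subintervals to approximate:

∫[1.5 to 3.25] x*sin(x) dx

f(x) = x*sin(x)
a = 1.5, b = 3.25, n = 4
h = (b - a)/n = 0.437500

Simpson's rule: (h/3)[f(x₀) + 4f(x₁) + 2f(x₂) + ... + f(xₙ)]

x_0 = 1.5000, f(x_0) = 1.496242, coefficient = 1
x_1 = 1.9375, f(x_1) = 1.808684, coefficient = 4
x_2 = 2.3750, f(x_2) = 1.647502, coefficient = 2
x_3 = 2.8125, f(x_3) = 0.908956, coefficient = 4
x_4 = 3.2500, f(x_4) = -0.351634, coefficient = 1

I ≈ (0.437500/3) × 15.310174 = 2.232734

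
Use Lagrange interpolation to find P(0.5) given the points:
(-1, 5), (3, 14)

Lagrange interpolation formula:
P(x) = Σ yᵢ × Lᵢ(x)
where Lᵢ(x) = Π_{j≠i} (x - xⱼ)/(xᵢ - xⱼ)

L_0(0.5) = (0.5 - 3)/(-1 - 3) = 0.625000
L_1(0.5) = (0.5 - (-1))/(3 - (-1)) = 0.375000

P(0.5) = 5×L_0(0.5) + 14×L_1(0.5)
P(0.5) = 8.375000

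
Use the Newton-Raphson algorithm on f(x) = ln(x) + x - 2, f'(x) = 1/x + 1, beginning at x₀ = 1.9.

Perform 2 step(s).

f(x) = ln(x) + x - 2
f'(x) = 1/x + 1
x₀ = 1.9

Newton-Raphson formula: x_{n+1} = x_n - f(x_n)/f'(x_n)

Iteration 1:
  f(1.900000) = 0.541854
  f'(1.900000) = 1.526316
  x_1 = 1.900000 - 0.541854/1.526316 = 1.544992
Iteration 2:
  f(1.544992) = -0.019989
  f'(1.544992) = 1.647252
  x_2 = 1.544992 - (-0.019989)/1.647252 = 1.557127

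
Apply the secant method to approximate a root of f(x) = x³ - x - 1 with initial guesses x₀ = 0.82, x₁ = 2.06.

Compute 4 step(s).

f(x) = x³ - x - 1
x₀ = 0.82, x₁ = 2.06

Secant formula: x_{n+1} = x_n - f(x_n)(x_n - x_{n-1})/(f(x_n) - f(x_{n-1}))

Iteration 1:
  f(0.820000) = -1.268632
  f(2.060000) = 5.681816
  x_2 = 2.060000 - 5.681816×(2.060000 - 0.820000)/(5.681816 - (-1.268632))
       = 1.046331
Iteration 2:
  f(2.060000) = 5.681816
  f(1.046331) = -0.900798
  x_3 = 1.046331 - (-0.900798)×(1.046331 - 2.060000)/(-0.900798 - 5.681816)
       = 1.185047
Iteration 3:
  f(1.046331) = -0.900798
  f(1.185047) = -0.520843
  x_4 = 1.185047 - (-0.520843)×(1.185047 - 1.046331)/(-0.520843 - (-0.900798))
       = 1.375198
Iteration 4:
  f(1.185047) = -0.520843
  f(1.375198) = 0.225535
  x_5 = 1.375198 - 0.225535×(1.375198 - 1.185047)/(0.225535 - (-0.520843))
       = 1.317740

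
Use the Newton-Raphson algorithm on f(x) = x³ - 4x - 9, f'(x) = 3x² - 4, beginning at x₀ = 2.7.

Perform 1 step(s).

f(x) = x³ - 4x - 9
f'(x) = 3x² - 4
x₀ = 2.7

Newton-Raphson formula: x_{n+1} = x_n - f(x_n)/f'(x_n)

Iteration 1:
  f(2.700000) = -0.117000
  f'(2.700000) = 17.870000
  x_1 = 2.700000 - (-0.117000)/17.870000 = 2.706547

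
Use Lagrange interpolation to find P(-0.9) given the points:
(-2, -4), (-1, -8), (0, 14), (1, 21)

Lagrange interpolation formula:
P(x) = Σ yᵢ × Lᵢ(x)
where Lᵢ(x) = Π_{j≠i} (x - xⱼ)/(xᵢ - xⱼ)

L_0(-0.9) = (-0.9 - (-1))/(-2 - (-1)) × (-0.9 - 0)/(-2 - 0) × (-0.9 - 1)/(-2 - 1) = -0.028500
L_1(-0.9) = (-0.9 - (-2))/(-1 - (-2)) × (-0.9 - 0)/(-1 - 0) × (-0.9 - 1)/(-1 - 1) = 0.940500
L_2(-0.9) = (-0.9 - (-2))/(0 - (-2)) × (-0.9 - (-1))/(0 - (-1)) × (-0.9 - 1)/(0 - 1) = 0.104500
L_3(-0.9) = (-0.9 - (-2))/(1 - (-2)) × (-0.9 - (-1))/(1 - (-1)) × (-0.9 - 0)/(1 - 0) = -0.016500

P(-0.9) = (-4)×L_0(-0.9) + (-8)×L_1(-0.9) + 14×L_2(-0.9) + 21×L_3(-0.9)
P(-0.9) = -6.293500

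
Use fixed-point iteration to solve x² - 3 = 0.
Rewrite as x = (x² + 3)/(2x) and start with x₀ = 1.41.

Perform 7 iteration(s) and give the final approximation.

Equation: x² - 3 = 0
Fixed-point form: x = (x² + 3)/(2x)
x₀ = 1.41

x_1 = g(1.410000) = 1.768830
x_2 = g(1.768830) = 1.732433
x_3 = g(1.732433) = 1.732051
x_4 = g(1.732051) = 1.732051
x_5 = g(1.732051) = 1.732051
x_6 = g(1.732051) = 1.732051
x_7 = g(1.732051) = 1.732051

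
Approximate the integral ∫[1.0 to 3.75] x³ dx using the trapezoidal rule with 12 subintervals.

f(x) = x³
a = 1.0, b = 3.75, n = 12
h = (b - a)/n = 0.229167

Trapezoidal rule: (h/2)[f(x₀) + 2f(x₁) + 2f(x₂) + ... + f(xₙ)]

x_0 = 1.0000, f(x_0) = 1.000000, coefficient = 1
x_1 = 1.2292, f(x_1) = 1.857087, coefficient = 2
x_2 = 1.4583, f(x_2) = 3.101490, coefficient = 2
x_3 = 1.6875, f(x_3) = 4.805420, coefficient = 2
x_4 = 1.9167, f(x_4) = 7.041088, coefficient = 2
x_5 = 2.1458, f(x_5) = 9.880706, coefficient = 2
x_6 = 2.3750, f(x_6) = 13.396484, coefficient = 2
x_7 = 2.6042, f(x_7) = 17.660635, coefficient = 2
x_8 = 2.8333, f(x_8) = 22.745370, coefficient = 2
x_9 = 3.0625, f(x_9) = 28.722900, coefficient = 2
x_10 = 3.2917, f(x_10) = 35.665437, coefficient = 2
x_11 = 3.5208, f(x_11) = 43.645191, coefficient = 2
x_12 = 3.7500, f(x_12) = 52.734375, coefficient = 1

I ≈ (0.229167/2) × 430.777995 = 49.359979
Exact value: 49.188477
Error: 0.171502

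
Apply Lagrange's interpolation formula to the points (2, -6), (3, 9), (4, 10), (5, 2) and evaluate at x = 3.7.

Lagrange interpolation formula:
P(x) = Σ yᵢ × Lᵢ(x)
where Lᵢ(x) = Π_{j≠i} (x - xⱼ)/(xᵢ - xⱼ)

L_0(3.7) = (3.7 - 3)/(2 - 3) × (3.7 - 4)/(2 - 4) × (3.7 - 5)/(2 - 5) = -0.045500
L_1(3.7) = (3.7 - 2)/(3 - 2) × (3.7 - 4)/(3 - 4) × (3.7 - 5)/(3 - 5) = 0.331500
L_2(3.7) = (3.7 - 2)/(4 - 2) × (3.7 - 3)/(4 - 3) × (3.7 - 5)/(4 - 5) = 0.773500
L_3(3.7) = (3.7 - 2)/(5 - 2) × (3.7 - 3)/(5 - 3) × (3.7 - 4)/(5 - 4) = -0.059500

P(3.7) = (-6)×L_0(3.7) + 9×L_1(3.7) + 10×L_2(3.7) + 2×L_3(3.7)
P(3.7) = 10.872500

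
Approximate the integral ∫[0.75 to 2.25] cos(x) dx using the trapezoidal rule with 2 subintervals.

f(x) = cos(x)
a = 0.75, b = 2.25, n = 2
h = (b - a)/n = 0.750000

Trapezoidal rule: (h/2)[f(x₀) + 2f(x₁) + 2f(x₂) + ... + f(xₙ)]

x_0 = 0.7500, f(x_0) = 0.731689, coefficient = 1
x_1 = 1.5000, f(x_1) = 0.070737, coefficient = 2
x_2 = 2.2500, f(x_2) = -0.628174, coefficient = 1

I ≈ (0.750000/2) × 0.244990 = 0.091871
Exact value: 0.096434
Error: 0.004563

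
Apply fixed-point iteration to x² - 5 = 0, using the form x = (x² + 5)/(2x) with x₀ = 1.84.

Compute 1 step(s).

Equation: x² - 5 = 0
Fixed-point form: x = (x² + 5)/(2x)
x₀ = 1.84

x_1 = g(1.840000) = 2.278696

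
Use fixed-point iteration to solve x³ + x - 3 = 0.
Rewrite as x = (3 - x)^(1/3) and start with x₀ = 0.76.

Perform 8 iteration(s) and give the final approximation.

Equation: x³ + x - 3 = 0
Fixed-point form: x = (3 - x)^(1/3)
x₀ = 0.76

x_1 = g(0.760000) = 1.308427
x_2 = g(1.308427) = 1.191508
x_3 = g(1.191508) = 1.218350
x_4 = g(1.218350) = 1.212293
x_5 = g(1.212293) = 1.213665
x_6 = g(1.213665) = 1.213354
x_7 = g(1.213354) = 1.213425
x_8 = g(1.213425) = 1.213409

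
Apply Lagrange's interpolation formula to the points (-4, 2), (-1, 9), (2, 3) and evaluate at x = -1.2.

Lagrange interpolation formula:
P(x) = Σ yᵢ × Lᵢ(x)
where Lᵢ(x) = Π_{j≠i} (x - xⱼ)/(xᵢ - xⱼ)

L_0(-1.2) = (-1.2 - (-1))/(-4 - (-1)) × (-1.2 - 2)/(-4 - 2) = 0.035556
L_1(-1.2) = (-1.2 - (-4))/(-1 - (-4)) × (-1.2 - 2)/(-1 - 2) = 0.995556
L_2(-1.2) = (-1.2 - (-4))/(2 - (-4)) × (-1.2 - (-1))/(2 - (-1)) = -0.031111

P(-1.2) = 2×L_0(-1.2) + 9×L_1(-1.2) + 3×L_2(-1.2)
P(-1.2) = 8.937778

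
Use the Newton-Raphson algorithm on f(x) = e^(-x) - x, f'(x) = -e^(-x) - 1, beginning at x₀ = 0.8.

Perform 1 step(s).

f(x) = e^(-x) - x
f'(x) = -e^(-x) - 1
x₀ = 0.8

Newton-Raphson formula: x_{n+1} = x_n - f(x_n)/f'(x_n)

Iteration 1:
  f(0.800000) = -0.350671
  f'(0.800000) = -1.449329
  x_1 = 0.800000 - (-0.350671)/(-1.449329) = 0.558046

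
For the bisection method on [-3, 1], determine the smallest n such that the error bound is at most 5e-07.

We need (b-a)/2^n ≤ 5e-07
(1 - (-3))/2^n ≤ 5e-07
4/2^n ≤ 5e-07
2^n ≥ 8000000
n ≥ log₂(8000000) = 22.93
n ≥ 23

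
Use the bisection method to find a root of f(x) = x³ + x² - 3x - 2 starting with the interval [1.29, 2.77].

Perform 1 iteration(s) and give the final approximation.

f(x) = x³ + x² - 3x - 2
Initial interval: [1.29, 2.77]

Iteration 1:
  c_1 = (1.290000 + 2.770000)/2 = 2.030000
  f(c_1) = f(2.030000) = 4.396327
  f(a) × f(c) < 0, new interval: [1.290000, 2.030000]

After 1 iteration(s), the approximation is c_1 = 2.030000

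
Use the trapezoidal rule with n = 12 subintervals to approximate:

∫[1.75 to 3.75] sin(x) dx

f(x) = sin(x)
a = 1.75, b = 3.75, n = 12
h = (b - a)/n = 0.166667

Trapezoidal rule: (h/2)[f(x₀) + 2f(x₁) + 2f(x₂) + ... + f(xₙ)]

x_0 = 1.7500, f(x_0) = 0.983986, coefficient = 1
x_1 = 1.9167, f(x_1) = 0.940781, coefficient = 2
x_2 = 2.0833, f(x_2) = 0.871503, coefficient = 2
x_3 = 2.2500, f(x_3) = 0.778073, coefficient = 2
x_4 = 2.4167, f(x_4) = 0.663080, coefficient = 2
x_5 = 2.5833, f(x_5) = 0.529711, coefficient = 2
x_6 = 2.7500, f(x_6) = 0.381661, coefficient = 2
x_7 = 2.9167, f(x_7) = 0.223034, coefficient = 2
x_8 = 3.0833, f(x_8) = 0.058226, coefficient = 2
x_9 = 3.2500, f(x_9) = -0.108195, coefficient = 2
x_10 = 3.4167, f(x_10) = -0.271618, coefficient = 2
x_11 = 3.5833, f(x_11) = -0.427514, coefficient = 2
x_12 = 3.7500, f(x_12) = -0.571561, coefficient = 1

I ≈ (0.166667/2) × 7.689909 = 0.640826
Exact value: 0.642313
Error: 0.001488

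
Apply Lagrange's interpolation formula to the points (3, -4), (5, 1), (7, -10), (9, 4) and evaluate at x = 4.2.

Lagrange interpolation formula:
P(x) = Σ yᵢ × Lᵢ(x)
where Lᵢ(x) = Π_{j≠i} (x - xⱼ)/(xᵢ - xⱼ)

L_0(4.2) = (4.2 - 5)/(3 - 5) × (4.2 - 7)/(3 - 7) × (4.2 - 9)/(3 - 9) = 0.224000
L_1(4.2) = (4.2 - 3)/(5 - 3) × (4.2 - 7)/(5 - 7) × (4.2 - 9)/(5 - 9) = 1.008000
L_2(4.2) = (4.2 - 3)/(7 - 3) × (4.2 - 5)/(7 - 5) × (4.2 - 9)/(7 - 9) = -0.288000
L_3(4.2) = (4.2 - 3)/(9 - 3) × (4.2 - 5)/(9 - 5) × (4.2 - 7)/(9 - 7) = 0.056000

P(4.2) = (-4)×L_0(4.2) + 1×L_1(4.2) + (-10)×L_2(4.2) + 4×L_3(4.2)
P(4.2) = 3.216000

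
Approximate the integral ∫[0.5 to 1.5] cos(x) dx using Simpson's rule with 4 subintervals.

f(x) = cos(x)
a = 0.5, b = 1.5, n = 4
h = (b - a)/n = 0.250000

Simpson's rule: (h/3)[f(x₀) + 4f(x₁) + 2f(x₂) + ... + f(xₙ)]

x_0 = 0.5000, f(x_0) = 0.877583, coefficient = 1
x_1 = 0.7500, f(x_1) = 0.731689, coefficient = 4
x_2 = 1.0000, f(x_2) = 0.540302, coefficient = 2
x_3 = 1.2500, f(x_3) = 0.315322, coefficient = 4
x_4 = 1.5000, f(x_4) = 0.070737, coefficient = 1

I ≈ (0.250000/3) × 6.216969 = 0.518081
Exact value: 0.518069
Error: 0.000011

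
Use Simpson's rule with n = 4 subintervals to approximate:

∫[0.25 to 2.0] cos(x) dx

f(x) = cos(x)
a = 0.25, b = 2.0, n = 4
h = (b - a)/n = 0.437500

Simpson's rule: (h/3)[f(x₀) + 4f(x₁) + 2f(x₂) + ... + f(xₙ)]

x_0 = 0.2500, f(x_0) = 0.968912, coefficient = 1
x_1 = 0.6875, f(x_1) = 0.772835, coefficient = 4
x_2 = 1.1250, f(x_2) = 0.431177, coefficient = 2
x_3 = 1.5625, f(x_3) = 0.008296, coefficient = 4
x_4 = 2.0000, f(x_4) = -0.416147, coefficient = 1

I ≈ (0.437500/3) × 4.539643 = 0.662031
Exact value: 0.661893
Error: 0.000138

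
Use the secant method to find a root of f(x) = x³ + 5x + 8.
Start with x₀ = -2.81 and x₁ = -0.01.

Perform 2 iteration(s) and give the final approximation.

f(x) = x³ + 5x + 8
x₀ = -2.81, x₁ = -0.01

Secant formula: x_{n+1} = x_n - f(x_n)(x_n - x_{n-1})/(f(x_n) - f(x_{n-1}))

Iteration 1:
  f(-2.810000) = -28.238041
  f(-0.010000) = 7.949999
  x_2 = -0.010000 - 7.949999×(-0.010000 - (-2.810000))/(7.949999 - (-28.238041))
       = -0.625120
Iteration 2:
  f(-0.010000) = 7.949999
  f(-0.625120) = 4.630117
  x_3 = -0.625120 - 4.630117×(-0.625120 - (-0.010000))/(4.630117 - 7.949999)
       = -1.483006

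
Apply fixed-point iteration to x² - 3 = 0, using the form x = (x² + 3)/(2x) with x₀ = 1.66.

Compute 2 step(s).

Equation: x² - 3 = 0
Fixed-point form: x = (x² + 3)/(2x)
x₀ = 1.66

x_1 = g(1.660000) = 1.733614
x_2 = g(1.733614) = 1.732052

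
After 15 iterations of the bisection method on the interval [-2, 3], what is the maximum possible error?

Bisection error bound: |error| ≤ (b-a)/2^n
|error| ≤ (3 - (-2))/2^15 = 5/2^15
|error| ≤ 0.0001525879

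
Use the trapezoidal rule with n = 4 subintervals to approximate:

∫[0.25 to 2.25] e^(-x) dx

f(x) = e^(-x)
a = 0.25, b = 2.25, n = 4
h = (b - a)/n = 0.500000

Trapezoidal rule: (h/2)[f(x₀) + 2f(x₁) + 2f(x₂) + ... + f(xₙ)]

x_0 = 0.2500, f(x_0) = 0.778801, coefficient = 1
x_1 = 0.7500, f(x_1) = 0.472367, coefficient = 2
x_2 = 1.2500, f(x_2) = 0.286505, coefficient = 2
x_3 = 1.7500, f(x_3) = 0.173774, coefficient = 2
x_4 = 2.2500, f(x_4) = 0.105399, coefficient = 1

I ≈ (0.500000/2) × 2.749491 = 0.687373
Exact value: 0.673402
Error: 0.013971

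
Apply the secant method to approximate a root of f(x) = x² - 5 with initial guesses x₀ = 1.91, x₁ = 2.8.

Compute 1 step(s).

f(x) = x² - 5
x₀ = 1.91, x₁ = 2.8

Secant formula: x_{n+1} = x_n - f(x_n)(x_n - x_{n-1})/(f(x_n) - f(x_{n-1}))

Iteration 1:
  f(1.910000) = -1.351900
  f(2.800000) = 2.840000
  x_2 = 2.800000 - 2.840000×(2.800000 - 1.910000)/(2.840000 - (-1.351900))
       = 2.197028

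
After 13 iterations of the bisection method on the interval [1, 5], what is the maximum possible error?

Bisection error bound: |error| ≤ (b-a)/2^n
|error| ≤ (5 - 1)/2^13 = 4/2^13
|error| ≤ 0.0004882812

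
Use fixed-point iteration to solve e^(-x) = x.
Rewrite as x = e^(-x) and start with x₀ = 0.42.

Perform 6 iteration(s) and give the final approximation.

Equation: e^(-x) = x
Fixed-point form: x = e^(-x)
x₀ = 0.42

x_1 = g(0.420000) = 0.657047
x_2 = g(0.657047) = 0.518380
x_3 = g(0.518380) = 0.595484
x_4 = g(0.595484) = 0.551295
x_5 = g(0.551295) = 0.576203
x_6 = g(0.576203) = 0.562028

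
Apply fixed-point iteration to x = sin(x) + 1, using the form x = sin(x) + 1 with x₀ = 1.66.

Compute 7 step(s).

Equation: x = sin(x) + 1
Fixed-point form: x = sin(x) + 1
x₀ = 1.66

x_1 = g(1.660000) = 1.996024
x_2 = g(1.996024) = 1.910945
x_3 = g(1.910945) = 1.942705
x_4 = g(1.942705) = 1.931635
x_5 = g(1.931635) = 1.935601
x_6 = g(1.935601) = 1.934193
x_7 = g(1.934193) = 1.934695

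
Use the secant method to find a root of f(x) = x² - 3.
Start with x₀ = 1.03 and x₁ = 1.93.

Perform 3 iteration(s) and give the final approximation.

f(x) = x² - 3
x₀ = 1.03, x₁ = 1.93

Secant formula: x_{n+1} = x_n - f(x_n)(x_n - x_{n-1})/(f(x_n) - f(x_{n-1}))

Iteration 1:
  f(1.030000) = -1.939100
  f(1.930000) = 0.724900
  x_2 = 1.930000 - 0.724900×(1.930000 - 1.030000)/(0.724900 - (-1.939100))
       = 1.685101
Iteration 2:
  f(1.930000) = 0.724900
  f(1.685101) = -0.160433
  x_3 = 1.685101 - (-0.160433)×(1.685101 - 1.930000)/(-0.160433 - 0.724900)
       = 1.729480
Iteration 3:
  f(1.685101) = -0.160433
  f(1.729480) = -0.008899
  x_4 = 1.729480 - (-0.008899)×(1.729480 - 1.685101)/(-0.008899 - (-0.160433))
       = 1.732086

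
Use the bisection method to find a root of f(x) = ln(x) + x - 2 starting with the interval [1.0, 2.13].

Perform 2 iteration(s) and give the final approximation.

f(x) = ln(x) + x - 2
Initial interval: [1.0, 2.13]

Iteration 1:
  c_1 = (1.000000 + 2.130000)/2 = 1.565000
  f(c_1) = f(1.565000) = 0.012886
  f(a) × f(c) < 0, new interval: [1.000000, 1.565000]
Iteration 2:
  c_2 = (1.000000 + 1.565000)/2 = 1.282500
  f(c_2) = f(1.282500) = -0.468689
  f(a) × f(c) ≥ 0, new interval: [1.282500, 1.565000]

After 2 iteration(s), the approximation is c_2 = 1.282500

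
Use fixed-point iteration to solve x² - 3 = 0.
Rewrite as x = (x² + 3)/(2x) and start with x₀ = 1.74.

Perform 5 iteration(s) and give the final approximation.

Equation: x² - 3 = 0
Fixed-point form: x = (x² + 3)/(2x)
x₀ = 1.74

x_1 = g(1.740000) = 1.732069
x_2 = g(1.732069) = 1.732051
x_3 = g(1.732051) = 1.732051
x_4 = g(1.732051) = 1.732051
x_5 = g(1.732051) = 1.732051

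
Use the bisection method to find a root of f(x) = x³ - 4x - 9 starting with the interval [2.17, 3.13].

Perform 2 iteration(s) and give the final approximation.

f(x) = x³ - 4x - 9
Initial interval: [2.17, 3.13]

Iteration 1:
  c_1 = (2.170000 + 3.130000)/2 = 2.650000
  f(c_1) = f(2.650000) = -0.990375
  f(a) × f(c) ≥ 0, new interval: [2.650000, 3.130000]
Iteration 2:
  c_2 = (2.650000 + 3.130000)/2 = 2.890000
  f(c_2) = f(2.890000) = 3.577569
  f(a) × f(c) < 0, new interval: [2.650000, 2.890000]

After 2 iteration(s), the approximation is c_2 = 2.890000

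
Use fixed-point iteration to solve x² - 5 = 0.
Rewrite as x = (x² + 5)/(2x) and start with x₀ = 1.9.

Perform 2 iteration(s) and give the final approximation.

Equation: x² - 5 = 0
Fixed-point form: x = (x² + 5)/(2x)
x₀ = 1.9

x_1 = g(1.900000) = 2.265789
x_2 = g(2.265789) = 2.236263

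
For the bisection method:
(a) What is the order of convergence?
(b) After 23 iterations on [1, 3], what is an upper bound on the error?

(a) Bisection has linear (order 1) convergence; the error is halved each step.

(b) Error bound = (b-a)/2^n = (3 - 1)/2^{23}
    = 2/2^{23}

(a) 1 (linear); (b) error ≤ 2.38e-07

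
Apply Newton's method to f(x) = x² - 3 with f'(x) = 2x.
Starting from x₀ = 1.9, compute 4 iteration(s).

f(x) = x² - 3
f'(x) = 2x
x₀ = 1.9

Newton-Raphson formula: x_{n+1} = x_n - f(x_n)/f'(x_n)

Iteration 1:
  f(1.900000) = 0.610000
  f'(1.900000) = 3.800000
  x_1 = 1.900000 - 0.610000/3.800000 = 1.739474
Iteration 2:
  f(1.739474) = 0.025769
  f'(1.739474) = 3.478947
  x_2 = 1.739474 - 0.025769/3.478947 = 1.732067
Iteration 3:
  f(1.732067) = 0.000055
  f'(1.732067) = 3.464133
  x_3 = 1.732067 - 0.000055/3.464133 = 1.732051
Iteration 4:
  f(1.732051) = 0.000000
  f'(1.732051) = 3.464102
  x_4 = 1.732051 - 0.000000/3.464102 = 1.732051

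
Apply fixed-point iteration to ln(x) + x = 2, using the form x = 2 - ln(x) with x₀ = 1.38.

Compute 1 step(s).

Equation: ln(x) + x = 2
Fixed-point form: x = 2 - ln(x)
x₀ = 1.38

x_1 = g(1.380000) = 1.677917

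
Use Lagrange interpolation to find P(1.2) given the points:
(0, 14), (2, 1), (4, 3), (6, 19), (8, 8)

Lagrange interpolation formula:
P(x) = Σ yᵢ × Lᵢ(x)
where Lᵢ(x) = Π_{j≠i} (x - xⱼ)/(xᵢ - xⱼ)

L_0(1.2) = (1.2 - 2)/(0 - 2) × (1.2 - 4)/(0 - 4) × (1.2 - 6)/(0 - 6) × (1.2 - 8)/(0 - 8) = 0.190400
L_1(1.2) = (1.2 - 0)/(2 - 0) × (1.2 - 4)/(2 - 4) × (1.2 - 6)/(2 - 6) × (1.2 - 8)/(2 - 8) = 1.142400
L_2(1.2) = (1.2 - 0)/(4 - 0) × (1.2 - 2)/(4 - 2) × (1.2 - 6)/(4 - 6) × (1.2 - 8)/(4 - 8) = -0.489600
L_3(1.2) = (1.2 - 0)/(6 - 0) × (1.2 - 2)/(6 - 2) × (1.2 - 4)/(6 - 4) × (1.2 - 8)/(6 - 8) = 0.190400
L_4(1.2) = (1.2 - 0)/(8 - 0) × (1.2 - 2)/(8 - 2) × (1.2 - 4)/(8 - 4) × (1.2 - 6)/(8 - 6) = -0.033600

P(1.2) = 14×L_0(1.2) + 1×L_1(1.2) + 3×L_2(1.2) + 19×L_3(1.2) + 8×L_4(1.2)
P(1.2) = 5.688000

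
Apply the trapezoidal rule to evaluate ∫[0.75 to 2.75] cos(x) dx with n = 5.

f(x) = cos(x)
a = 0.75, b = 2.75, n = 5
h = (b - a)/n = 0.400000

Trapezoidal rule: (h/2)[f(x₀) + 2f(x₁) + 2f(x₂) + ... + f(xₙ)]

x_0 = 0.7500, f(x_0) = 0.731689, coefficient = 1
x_1 = 1.1500, f(x_1) = 0.408487, coefficient = 2
x_2 = 1.5500, f(x_2) = 0.020795, coefficient = 2
x_3 = 1.9500, f(x_3) = -0.370181, coefficient = 2
x_4 = 2.3500, f(x_4) = -0.702713, coefficient = 2
x_5 = 2.7500, f(x_5) = -0.924302, coefficient = 1

I ≈ (0.400000/2) × -1.479837 = -0.295967
Exact value: -0.299978
Error: 0.004010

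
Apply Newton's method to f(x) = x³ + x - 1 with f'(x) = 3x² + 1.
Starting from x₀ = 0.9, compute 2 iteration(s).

f(x) = x³ + x - 1
f'(x) = 3x² + 1
x₀ = 0.9

Newton-Raphson formula: x_{n+1} = x_n - f(x_n)/f'(x_n)

Iteration 1:
  f(0.900000) = 0.629000
  f'(0.900000) = 3.430000
  x_1 = 0.900000 - 0.629000/3.430000 = 0.716618
Iteration 2:
  f(0.716618) = 0.084631
  f'(0.716618) = 2.540624
  x_2 = 0.716618 - 0.084631/2.540624 = 0.683307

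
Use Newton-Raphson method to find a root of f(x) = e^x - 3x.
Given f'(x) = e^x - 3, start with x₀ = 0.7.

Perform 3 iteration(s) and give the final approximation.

f(x) = e^x - 3x
f'(x) = e^x - 3
x₀ = 0.7

Newton-Raphson formula: x_{n+1} = x_n - f(x_n)/f'(x_n)

Iteration 1:
  f(0.700000) = -0.086247
  f'(0.700000) = -0.986247
  x_1 = 0.700000 - (-0.086247)/(-0.986247) = 0.612550
Iteration 2:
  f(0.612550) = 0.007480
  f'(0.612550) = -1.154869
  x_2 = 0.612550 - 0.007480/(-1.154869) = 0.619027
Iteration 3:
  f(0.619027) = 0.000039
  f'(0.619027) = -1.142879
  x_3 = 0.619027 - 0.000039/(-1.142879) = 0.619061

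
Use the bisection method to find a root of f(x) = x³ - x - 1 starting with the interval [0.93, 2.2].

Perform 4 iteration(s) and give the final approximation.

f(x) = x³ - x - 1
Initial interval: [0.93, 2.2]

Iteration 1:
  c_1 = (0.930000 + 2.200000)/2 = 1.565000
  f(c_1) = f(1.565000) = 1.268037
  f(a) × f(c) < 0, new interval: [0.930000, 1.565000]
Iteration 2:
  c_2 = (0.930000 + 1.565000)/2 = 1.247500
  f(c_2) = f(1.247500) = -0.306070
  f(a) × f(c) ≥ 0, new interval: [1.247500, 1.565000]
Iteration 3:
  c_3 = (1.247500 + 1.565000)/2 = 1.406250
  f(c_3) = f(1.406250) = 0.374664
  f(a) × f(c) < 0, new interval: [1.247500, 1.406250]
Iteration 4:
  c_4 = (1.247500 + 1.406250)/2 = 1.326875
  f(c_4) = f(1.326875) = 0.009217
  f(a) × f(c) < 0, new interval: [1.247500, 1.326875]

After 4 iteration(s), the approximation is c_4 = 1.326875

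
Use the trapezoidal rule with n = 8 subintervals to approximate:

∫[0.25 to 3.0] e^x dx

f(x) = e^x
a = 0.25, b = 3.0, n = 8
h = (b - a)/n = 0.343750

Trapezoidal rule: (h/2)[f(x₀) + 2f(x₁) + 2f(x₂) + ... + f(xₙ)]

x_0 = 0.2500, f(x_0) = 1.284025, coefficient = 1
x_1 = 0.5938, f(x_1) = 1.810766, coefficient = 2
x_2 = 0.9375, f(x_2) = 2.553589, coefficient = 2
x_3 = 1.2812, f(x_3) = 3.601138, coefficient = 2
x_4 = 1.6250, f(x_4) = 5.078419, coefficient = 2
x_5 = 1.9688, f(x_5) = 7.161719, coefficient = 2
x_6 = 2.3125, f(x_6) = 10.099642, coefficient = 2
x_7 = 2.6562, f(x_7) = 14.242778, coefficient = 2
x_8 = 3.0000, f(x_8) = 20.085537, coefficient = 1

I ≈ (0.343750/2) × 110.465667 = 18.986286
Exact value: 18.801512
Error: 0.184775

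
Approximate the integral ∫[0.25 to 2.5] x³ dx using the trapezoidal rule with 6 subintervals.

f(x) = x³
a = 0.25, b = 2.5, n = 6
h = (b - a)/n = 0.375000

Trapezoidal rule: (h/2)[f(x₀) + 2f(x₁) + 2f(x₂) + ... + f(xₙ)]

x_0 = 0.2500, f(x_0) = 0.015625, coefficient = 1
x_1 = 0.6250, f(x_1) = 0.244141, coefficient = 2
x_2 = 1.0000, f(x_2) = 1.000000, coefficient = 2
x_3 = 1.3750, f(x_3) = 2.599609, coefficient = 2
x_4 = 1.7500, f(x_4) = 5.359375, coefficient = 2
x_5 = 2.1250, f(x_5) = 9.595703, coefficient = 2
x_6 = 2.5000, f(x_6) = 15.625000, coefficient = 1

I ≈ (0.375000/2) × 53.238281 = 9.982178
Exact value: 9.764648
Error: 0.217529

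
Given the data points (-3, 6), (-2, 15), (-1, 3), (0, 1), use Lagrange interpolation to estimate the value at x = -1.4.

Lagrange interpolation formula:
P(x) = Σ yᵢ × Lᵢ(x)
where Lᵢ(x) = Π_{j≠i} (x - xⱼ)/(xᵢ - xⱼ)

L_0(-1.4) = (-1.4 - (-2))/(-3 - (-2)) × (-1.4 - (-1))/(-3 - (-1)) × (-1.4 - 0)/(-3 - 0) = -0.056000
L_1(-1.4) = (-1.4 - (-3))/(-2 - (-3)) × (-1.4 - (-1))/(-2 - (-1)) × (-1.4 - 0)/(-2 - 0) = 0.448000
L_2(-1.4) = (-1.4 - (-3))/(-1 - (-3)) × (-1.4 - (-2))/(-1 - (-2)) × (-1.4 - 0)/(-1 - 0) = 0.672000
L_3(-1.4) = (-1.4 - (-3))/(0 - (-3)) × (-1.4 - (-2))/(0 - (-2)) × (-1.4 - (-1))/(0 - (-1)) = -0.064000

P(-1.4) = 6×L_0(-1.4) + 15×L_1(-1.4) + 3×L_2(-1.4) + 1×L_3(-1.4)
P(-1.4) = 8.336000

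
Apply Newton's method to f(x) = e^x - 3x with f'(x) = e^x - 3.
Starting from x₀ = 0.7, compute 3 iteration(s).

f(x) = e^x - 3x
f'(x) = e^x - 3
x₀ = 0.7

Newton-Raphson formula: x_{n+1} = x_n - f(x_n)/f'(x_n)

Iteration 1:
  f(0.700000) = -0.086247
  f'(0.700000) = -0.986247
  x_1 = 0.700000 - (-0.086247)/(-0.986247) = 0.612550
Iteration 2:
  f(0.612550) = 0.007480
  f'(0.612550) = -1.154869
  x_2 = 0.612550 - 0.007480/(-1.154869) = 0.619027
Iteration 3:
  f(0.619027) = 0.000039
  f'(0.619027) = -1.142879
  x_3 = 0.619027 - 0.000039/(-1.142879) = 0.619061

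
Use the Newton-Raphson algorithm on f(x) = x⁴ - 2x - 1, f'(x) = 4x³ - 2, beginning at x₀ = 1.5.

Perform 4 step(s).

f(x) = x⁴ - 2x - 1
f'(x) = 4x³ - 2
x₀ = 1.5

Newton-Raphson formula: x_{n+1} = x_n - f(x_n)/f'(x_n)

Iteration 1:
  f(1.500000) = 1.062500
  f'(1.500000) = 11.500000
  x_1 = 1.500000 - 1.062500/11.500000 = 1.407609
Iteration 2:
  f(1.407609) = 0.110579
  f'(1.407609) = 9.155931
  x_2 = 1.407609 - 0.110579/9.155931 = 1.395531
Iteration 3:
  f(1.395531) = 0.001724
  f'(1.395531) = 8.871234
  x_3 = 1.395531 - 0.001724/8.871234 = 1.395337
Iteration 4:
  f(1.395337) = 0.000000
  f'(1.395337) = 8.866692
  x_4 = 1.395337 - 0.000000/8.866692 = 1.395337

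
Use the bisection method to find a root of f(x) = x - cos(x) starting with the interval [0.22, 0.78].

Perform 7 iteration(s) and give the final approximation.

f(x) = x - cos(x)
Initial interval: [0.22, 0.78]

Iteration 1:
  c_1 = (0.220000 + 0.780000)/2 = 0.500000
  f(c_1) = f(0.500000) = -0.377583
  f(a) × f(c) ≥ 0, new interval: [0.500000, 0.780000]
Iteration 2:
  c_2 = (0.500000 + 0.780000)/2 = 0.640000
  f(c_2) = f(0.640000) = -0.162096
  f(a) × f(c) ≥ 0, new interval: [0.640000, 0.780000]
Iteration 3:
  c_3 = (0.640000 + 0.780000)/2 = 0.710000
  f(c_3) = f(0.710000) = -0.048362
  f(a) × f(c) ≥ 0, new interval: [0.710000, 0.780000]
Iteration 4:
  c_4 = (0.710000 + 0.780000)/2 = 0.745000
  f(c_4) = f(0.745000) = 0.009912
  f(a) × f(c) < 0, new interval: [0.710000, 0.745000]
Iteration 5:
  c_5 = (0.710000 + 0.745000)/2 = 0.727500
  f(c_5) = f(0.727500) = -0.019339
  f(a) × f(c) ≥ 0, new interval: [0.727500, 0.745000]
Iteration 6:
  c_6 = (0.727500 + 0.745000)/2 = 0.736250
  f(c_6) = f(0.736250) = -0.004742
  f(a) × f(c) ≥ 0, new interval: [0.736250, 0.745000]
Iteration 7:
  c_7 = (0.736250 + 0.745000)/2 = 0.740625
  f(c_7) = f(0.740625) = 0.002578
  f(a) × f(c) < 0, new interval: [0.736250, 0.740625]

After 7 iteration(s), the approximation is c_7 = 0.740625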